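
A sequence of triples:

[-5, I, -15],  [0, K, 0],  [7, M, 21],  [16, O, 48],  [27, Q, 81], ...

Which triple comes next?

First entry: differences are 5, 7, 9, … (increasing by 2 each time); -5, 0, 7, 16, 27 → 40.
Letter: letters move forward 2 places in the alphabet; I, K, M, O, Q → S.
Third entry: always 3 × the first entry; -15, 0, 21, 48, 81 → 120.
Combining the parts gives [40, S, 120].

[40, S, 120]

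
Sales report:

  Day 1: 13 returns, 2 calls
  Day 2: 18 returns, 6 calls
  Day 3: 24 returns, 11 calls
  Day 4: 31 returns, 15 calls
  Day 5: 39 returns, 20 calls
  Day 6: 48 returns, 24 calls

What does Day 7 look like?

58 returns, 29 calls

Returns — differences are 5, 6, 7, … (increasing by 1 each time): 13, 18, 24, 31, 39, 48 → 58.
Calls — alternating steps +4, +5, +4, +5, …: 2, 6, 11, 15, 20, 24 → 29.
Combining the parts gives 58 returns, 29 calls.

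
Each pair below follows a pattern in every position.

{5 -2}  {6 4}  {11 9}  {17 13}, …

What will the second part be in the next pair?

For the second part, differences are 6, 5, 4, … (decreasing by 1 each time): -2, 4, 9, 13 → 16.

16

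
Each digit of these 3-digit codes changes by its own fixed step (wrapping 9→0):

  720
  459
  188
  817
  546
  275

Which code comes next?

904

First digit: −3 each step, mod 10; 7, 4, 1, 8, 5, 2 → 9.
For the second digit, +3 each step, mod 10: 2, 5, 8, 1, 4, 7 → 0.
Third digit — −1 each step, mod 10: 0, 9, 8, 7, 6, 5 → 4.
Combining the parts gives 904.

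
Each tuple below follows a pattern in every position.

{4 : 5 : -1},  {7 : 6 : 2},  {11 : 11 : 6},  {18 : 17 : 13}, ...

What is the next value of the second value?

Second value: each term is the sum of the two before it, so 5, 6, 11, 17 → 28.

28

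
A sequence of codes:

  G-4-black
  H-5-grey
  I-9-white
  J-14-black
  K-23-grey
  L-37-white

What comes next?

Letter: letters move forward 1 place in the alphabet; G, H, I, J, K, L → M.
Second component — each term is the sum of the two before it: 4, 5, 9, 14, 23, 37 → 60.
Shade: repeats black → grey → white; black, grey, white, black, grey, white → black.
Combining the parts gives M-60-black.

M-60-black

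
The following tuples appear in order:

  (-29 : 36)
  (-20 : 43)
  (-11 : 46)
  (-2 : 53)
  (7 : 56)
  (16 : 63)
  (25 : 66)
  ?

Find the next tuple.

(34 : 73)

First coordinate — +9 each step: -29, -20, -11, -2, 7, 16, 25 → 34.
Second coordinate — alternating steps +7, +3, +7, +3, …: 36, 43, 46, 53, 56, 63, 66 → 73.
Putting it together: (34 : 73).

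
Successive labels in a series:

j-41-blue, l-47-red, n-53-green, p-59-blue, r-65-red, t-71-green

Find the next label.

v-77-blue

Letter: letters move forward 2 places in the alphabet; j, l, n, p, r, t → v.
Second component goes 41, 47, 53, 59, 65, 71 → 77 (+6 each step).
Colour — repeats blue → red → green: blue, red, green, blue, red, green → blue.
Combining the parts gives v-77-blue.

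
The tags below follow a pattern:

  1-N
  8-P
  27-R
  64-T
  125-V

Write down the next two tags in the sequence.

216-X, 343-Z

First component goes 1, 8, 27, 64, 125 → 216 → 343 (perfect cubes: 1³, 2³, 3³, …).
Letter — letters move forward 2 places in the alphabet: N, P, R, T, V → X → Z.
Putting the parts together: 216-X and then 343-Z.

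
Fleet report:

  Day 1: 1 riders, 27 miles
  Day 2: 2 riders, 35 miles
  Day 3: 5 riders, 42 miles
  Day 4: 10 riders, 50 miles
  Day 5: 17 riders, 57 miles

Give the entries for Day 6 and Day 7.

Riders goes 1, 2, 5, 10, 17 → 26 → 37 (differences are 1, 3, 5, … (increasing by 2 each time)).
Miles: 27, 35, 42, 50, 57 → 65 → 72 (alternating steps +8, +7, +8, +7, …).
So the next two records are 26 riders, 65 miles and 37 riders, 72 miles.

26 riders, 65 miles; 37 riders, 72 miles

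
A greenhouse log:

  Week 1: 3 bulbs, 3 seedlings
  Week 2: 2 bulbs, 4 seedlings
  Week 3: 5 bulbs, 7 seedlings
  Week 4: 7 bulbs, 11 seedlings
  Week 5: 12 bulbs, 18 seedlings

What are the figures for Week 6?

Bulbs: 3, 2, 5, 7, 12 → 19 (each term is the sum of the two before it).
Seedlings: each term is the sum of the two before it, so 3, 4, 7, 11, 18 → 29.
So the next line is 19 bulbs, 29 seedlings.

19 bulbs, 29 seedlings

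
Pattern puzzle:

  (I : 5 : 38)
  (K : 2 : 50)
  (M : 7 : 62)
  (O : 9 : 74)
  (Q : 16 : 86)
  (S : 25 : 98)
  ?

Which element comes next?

(U : 41 : 110)

Letter: I, K, M, O, Q, S → U (letters move forward 2 places in the alphabet).
For the second component, each term is the sum of the two before it: 5, 2, 7, 9, 16, 25 → 41.
Third component: +12 each step, so 38, 50, 62, 74, 86, 98 → 110.
So the next element is (U : 41 : 110).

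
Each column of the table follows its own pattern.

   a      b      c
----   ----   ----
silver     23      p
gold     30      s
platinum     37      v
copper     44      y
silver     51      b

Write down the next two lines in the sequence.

Column a: repeats silver → gold → platinum → copper; silver, gold, platinum, copper, silver → gold → platinum.
For the column b, +7 each step: 23, 30, 37, 44, 51 → 58 → 65.
Column c goes p, s, v, y, b → e → h (letters move forward 3 places in the alphabet, wrapping Z→A).
Putting the parts together: gold  58  e and then platinum  65  h.

gold  58  e; platinum  65  h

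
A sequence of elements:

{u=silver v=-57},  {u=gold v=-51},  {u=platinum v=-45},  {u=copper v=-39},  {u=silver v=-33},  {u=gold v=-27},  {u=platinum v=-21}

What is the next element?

{u=copper v=-15}

U — repeats silver → gold → platinum → copper: silver, gold, platinum, copper, silver, gold, platinum → copper.
V — +6 each step: -57, -51, -45, -39, -33, -27, -21 → -15.
So the next element is {u=copper v=-15}.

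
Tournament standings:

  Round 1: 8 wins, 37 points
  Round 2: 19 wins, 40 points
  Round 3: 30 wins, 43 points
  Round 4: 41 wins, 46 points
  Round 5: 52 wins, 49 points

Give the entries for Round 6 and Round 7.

Wins: +11 each step, so 8, 19, 30, 41, 52 → 63 → 74.
Points goes 37, 40, 43, 46, 49 → 52 → 55 (+3 each step).
So the next two lines are 63 wins, 52 points and 74 wins, 55 points.

63 wins, 52 points; 74 wins, 55 points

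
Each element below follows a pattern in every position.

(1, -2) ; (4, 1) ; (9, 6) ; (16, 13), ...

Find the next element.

First slot: perfect squares: 1², 2², 3², …; 1, 4, 9, 16 → 25.
Second slot goes -2, 1, 6, 13 → 22 (always 3 less than the first slot).
So the next element is (25, 22).

(25, 22)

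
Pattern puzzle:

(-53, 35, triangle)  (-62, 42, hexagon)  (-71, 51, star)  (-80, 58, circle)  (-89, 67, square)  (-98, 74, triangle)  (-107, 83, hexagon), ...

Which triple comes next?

First entry: −9 each step, so -53, -62, -71, -80, -89, -98, -107 → -116.
Second entry: 35, 42, 51, 58, 67, 74, 83 → 90 (alternating steps +7, +9, +7, +9, …).
For the shape, repeats triangle → hexagon → star → circle → square: triangle, hexagon, star, circle, square, triangle, hexagon → star.
Putting it together: (-116, 90, star).

(-116, 90, star)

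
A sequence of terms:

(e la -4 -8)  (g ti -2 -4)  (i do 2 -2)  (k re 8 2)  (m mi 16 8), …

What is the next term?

Letter goes e, g, i, k, m → o (letters move forward 2 places in the alphabet).
Note goes la, ti, do, re, mi → fa (runs through the solfège scale do→ti).
Third slot goes -4, -2, 2, 8, 16 → 26 (differences are 2, 4, 6, … (increasing by 2 each time)).
Fourth slot — always the previous value of the third slot: -8, -4, -2, 2, 8 → 16.
So the next term is (o fa 26 16).

(o fa 26 16)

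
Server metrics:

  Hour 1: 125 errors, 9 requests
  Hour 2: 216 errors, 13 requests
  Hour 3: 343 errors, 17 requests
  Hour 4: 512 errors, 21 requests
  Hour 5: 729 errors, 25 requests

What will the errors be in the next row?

Errors: perfect cubes: 5³, 6³, 7³, …, so 125, 216, 343, 512, 729 → 1000.
Requests goes 9, 13, 17, 21, 25 → 29 (+4 each step).

1000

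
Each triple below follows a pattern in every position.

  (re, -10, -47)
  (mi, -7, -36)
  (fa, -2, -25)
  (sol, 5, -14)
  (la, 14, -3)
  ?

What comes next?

(ti, 25, 8)

Note: runs through the solfège scale do→ti; re, mi, fa, sol, la → ti.
Second component — differences are 3, 5, 7, … (increasing by 2 each time): -10, -7, -2, 5, 14 → 25.
For the third component, +11 each step: -47, -36, -25, -14, -3 → 8.
So the next triple is (ti, 25, 8).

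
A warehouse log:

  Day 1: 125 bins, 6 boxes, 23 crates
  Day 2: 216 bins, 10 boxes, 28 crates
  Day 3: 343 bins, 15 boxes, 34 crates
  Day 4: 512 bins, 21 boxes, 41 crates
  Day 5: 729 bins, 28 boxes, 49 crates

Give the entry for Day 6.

Bins: perfect cubes: 5³, 6³, 7³, …, so 125, 216, 343, 512, 729 → 1000.
Boxes: 6, 10, 15, 21, 28 → 36 (differences are 4, 5, 6, … (increasing by 1 each time)).
Crates: differences are 5, 6, 7, … (increasing by 1 each time); 23, 28, 34, 41, 49 → 58.
Putting it together: 1000 bins, 36 boxes, 58 crates.

1000 bins, 36 boxes, 58 crates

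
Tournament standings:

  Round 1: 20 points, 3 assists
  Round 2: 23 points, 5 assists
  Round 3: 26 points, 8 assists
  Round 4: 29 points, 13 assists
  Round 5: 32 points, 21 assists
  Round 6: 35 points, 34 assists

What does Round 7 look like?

Points: +3 each step; 20, 23, 26, 29, 32, 35 → 38.
Assists goes 3, 5, 8, 13, 21, 34 → 55 (each term is the sum of the two before it).
So the next record is 38 points, 55 assists.

38 points, 55 assists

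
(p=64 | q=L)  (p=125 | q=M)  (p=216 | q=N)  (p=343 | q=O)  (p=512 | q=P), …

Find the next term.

P: perfect cubes: 4³, 5³, 6³, …, so 64, 125, 216, 343, 512 → 729.
Q: letters move forward 1 place in the alphabet, so L, M, N, O, P → Q.
Putting it together: (p=729 | q=Q).

(p=729 | q=Q)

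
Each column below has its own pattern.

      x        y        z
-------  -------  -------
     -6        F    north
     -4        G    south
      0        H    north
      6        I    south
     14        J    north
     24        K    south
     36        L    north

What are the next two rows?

Column x: differences are 2, 4, 6, … (increasing by 2 each time); -6, -4, 0, 6, 14, 24, 36 → 50 → 66.
Column y goes F, G, H, I, J, K, L → M → N (letters move forward 1 place in the alphabet).
Column z — alternates north ↔ south: north, south, north, south, north, south, north → south → north.
So the next two rows are 50  M  south and 66  N  north.

50  M  south; 66  N  north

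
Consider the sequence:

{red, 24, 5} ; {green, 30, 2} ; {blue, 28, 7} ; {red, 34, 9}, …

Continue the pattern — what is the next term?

{green, 32, 16}

Colour: repeats red → green → blue, so red, green, blue, red → green.
Second part — alternating steps +6, −2, +6, −2, …: 24, 30, 28, 34 → 32.
Third part goes 5, 2, 7, 9 → 16 (each term is the sum of the two before it).
So the next term is {green, 32, 16}.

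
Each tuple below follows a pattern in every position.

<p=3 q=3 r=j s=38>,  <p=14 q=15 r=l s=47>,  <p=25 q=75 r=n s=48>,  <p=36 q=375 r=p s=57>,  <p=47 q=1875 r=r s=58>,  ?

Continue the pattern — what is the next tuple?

<p=58 q=9375 r=t s=67>

P: +11 each step, so 3, 14, 25, 36, 47 → 58.
Q: ×5 each step; 3, 15, 75, 375, 1875 → 9375.
R: letters move forward 2 places in the alphabet, so j, l, n, p, r → t.
S goes 38, 47, 48, 57, 58 → 67 (alternating steps +9, +1, +9, +1, …).
So the next tuple is <p=58 q=9375 r=t s=67>.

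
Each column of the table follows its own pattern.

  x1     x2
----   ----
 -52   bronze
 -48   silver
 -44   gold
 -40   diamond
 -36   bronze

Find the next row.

-32  silver

For the column x1, +4 each step: -52, -48, -44, -40, -36 → -32.
Column x2 — repeats bronze → silver → gold → diamond: bronze, silver, gold, diamond, bronze → silver.
Putting it together: -32  silver.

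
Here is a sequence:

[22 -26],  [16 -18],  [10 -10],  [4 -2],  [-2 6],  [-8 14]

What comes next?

First component — −6 each step: 22, 16, 10, 4, -2, -8 → -14.
Second component — +8 each step: -26, -18, -10, -2, 6, 14 → 22.
Combining the parts gives [-14 22].

[-14 22]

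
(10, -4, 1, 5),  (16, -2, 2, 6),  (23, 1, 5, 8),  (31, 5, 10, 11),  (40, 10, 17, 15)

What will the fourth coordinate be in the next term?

Fourth coordinate: 5, 6, 8, 11, 15 → 20 (differences are 1, 2, 3, … (increasing by 1 each time)).

20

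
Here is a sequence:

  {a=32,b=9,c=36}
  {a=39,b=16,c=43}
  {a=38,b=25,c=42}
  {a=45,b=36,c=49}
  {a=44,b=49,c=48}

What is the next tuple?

{a=51,b=64,c=55}

A: 32, 39, 38, 45, 44 → 51 (alternating steps +7, −1, +7, −1, …).
B — perfect squares: 3², 4², 5², …: 9, 16, 25, 36, 49 → 64.
C: 36, 43, 42, 49, 48 → 55 (always 4 more than the a).
Combining the parts gives {a=51,b=64,c=55}.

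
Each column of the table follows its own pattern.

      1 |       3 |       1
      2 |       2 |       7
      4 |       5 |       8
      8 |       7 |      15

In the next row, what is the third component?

23

For the third component, each term is the sum of the two before it: 1, 7, 8, 15 → 23.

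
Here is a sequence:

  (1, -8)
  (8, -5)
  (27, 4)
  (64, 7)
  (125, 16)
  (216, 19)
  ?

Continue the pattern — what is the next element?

First component — perfect cubes: 1³, 2³, 3³, …: 1, 8, 27, 64, 125, 216 → 343.
For the second component, alternating steps +3, +9, +3, +9, …: -8, -5, 4, 7, 16, 19 → 28.
So the next element is (343, 28).

(343, 28)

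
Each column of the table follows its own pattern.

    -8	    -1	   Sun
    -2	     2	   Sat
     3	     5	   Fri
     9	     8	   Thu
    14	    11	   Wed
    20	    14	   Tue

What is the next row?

For the first component, alternating steps +6, +5, +6, +5, …: -8, -2, 3, 9, 14, 20 → 25.
Second component goes -1, 2, 5, 8, 11, 14 → 17 (+3 each step).
Day — runs backward through the weekdays Mon→Sun: Sun, Sat, Fri, Thu, Wed, Tue → Mon.
Putting it together: 25  17  Mon.

25  17  Mon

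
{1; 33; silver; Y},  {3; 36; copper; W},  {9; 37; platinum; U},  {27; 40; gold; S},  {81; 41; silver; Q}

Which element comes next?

First component: ×3 each step, so 1, 3, 9, 27, 81 → 243.
Second component goes 33, 36, 37, 40, 41 → 44 (alternating steps +3, +1, +3, +1, …).
Metal: repeats silver → copper → platinum → gold; silver, copper, platinum, gold, silver → copper.
For the letter, letters move back 2 places in the alphabet: Y, W, U, S, Q → O.
Putting it together: {243; 44; copper; O}.

{243; 44; copper; O}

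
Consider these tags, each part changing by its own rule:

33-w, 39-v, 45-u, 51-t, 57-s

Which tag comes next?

63-r

First component goes 33, 39, 45, 51, 57 → 63 (+6 each step).
For the letter, letters move back 1 place in the alphabet: w, v, u, t, s → r.
So the next tag is 63-r.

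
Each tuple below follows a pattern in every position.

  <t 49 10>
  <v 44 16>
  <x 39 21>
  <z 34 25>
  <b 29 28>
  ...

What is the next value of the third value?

For the third value, differences are 6, 5, 4, … (decreasing by 1 each time): 10, 16, 21, 25, 28 → 30.

30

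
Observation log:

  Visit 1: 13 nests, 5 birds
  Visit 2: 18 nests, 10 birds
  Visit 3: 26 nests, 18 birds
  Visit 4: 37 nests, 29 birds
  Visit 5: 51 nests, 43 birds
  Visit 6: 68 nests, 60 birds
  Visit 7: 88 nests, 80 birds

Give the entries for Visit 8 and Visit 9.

111 nests, 103 birds; 137 nests, 129 birds

Nests goes 13, 18, 26, 37, 51, 68, 88 → 111 → 137 (differences are 5, 8, 11, … (increasing by 3 each time)).
For the birds, differences are 5, 8, 11, … (increasing by 3 each time): 5, 10, 18, 29, 43, 60, 80 → 103 → 129.
So the next two lines are 111 nests, 103 birds and 137 nests, 129 birds.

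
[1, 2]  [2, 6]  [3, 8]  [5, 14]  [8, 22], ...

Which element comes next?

First slot: 1, 2, 3, 5, 8 → 13 (each term is the sum of the two before it).
For the second slot, each term is the sum of the two before it: 2, 6, 8, 14, 22 → 36.
So the next element is [13, 36].

[13, 36]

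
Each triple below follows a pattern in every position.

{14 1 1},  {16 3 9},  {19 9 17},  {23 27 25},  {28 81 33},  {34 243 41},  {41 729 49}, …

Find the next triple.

{49 2187 57}

First value: 14, 16, 19, 23, 28, 34, 41 → 49 (differences are 2, 3, 4, … (increasing by 1 each time)).
Second value — ×3 each step: 1, 3, 9, 27, 81, 243, 729 → 2187.
Third value: 1, 9, 17, 25, 33, 41, 49 → 57 (+8 each step).
So the next triple is {49 2187 57}.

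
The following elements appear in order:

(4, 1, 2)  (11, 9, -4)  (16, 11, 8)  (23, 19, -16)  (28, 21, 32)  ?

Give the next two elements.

First slot: alternating steps +7, +5, +7, +5, …, so 4, 11, 16, 23, 28 → 35 → 40.
Second slot: alternating steps +8, +2, +8, +2, …, so 1, 9, 11, 19, 21 → 29 → 31.
Third slot: ×(-2) each step; 2, -4, 8, -16, 32 → -64 → 128.
So the next two elements are (35, 29, -64) and (40, 31, 128).

(35, 29, -64), (40, 31, 128)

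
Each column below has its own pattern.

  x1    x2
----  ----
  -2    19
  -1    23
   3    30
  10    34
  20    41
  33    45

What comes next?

Column x1: differences are 1, 4, 7, … (increasing by 3 each time), so -2, -1, 3, 10, 20, 33 → 49.
For the column x2, alternating steps +4, +7, +4, +7, …: 19, 23, 30, 34, 41, 45 → 52.
Combining the parts gives 49  52.

49  52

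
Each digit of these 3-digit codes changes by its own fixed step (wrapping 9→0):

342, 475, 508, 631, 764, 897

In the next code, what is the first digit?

9

First digit: 3, 4, 5, 6, 7, 8 → 9 (+1 each step, mod 10).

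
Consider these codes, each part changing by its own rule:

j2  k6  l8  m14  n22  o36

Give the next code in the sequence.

Letter: letters move forward 1 place in the alphabet; j, k, l, m, n, o → p.
Second component goes 2, 6, 8, 14, 22, 36 → 58 (each term is the sum of the two before it).
Putting it together: p58.

p58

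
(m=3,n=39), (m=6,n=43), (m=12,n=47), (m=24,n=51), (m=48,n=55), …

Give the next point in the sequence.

(m=96,n=59)

M: ×2 each step, so 3, 6, 12, 24, 48 → 96.
N: 39, 43, 47, 51, 55 → 59 (+4 each step).
Combining the parts gives (m=96,n=59).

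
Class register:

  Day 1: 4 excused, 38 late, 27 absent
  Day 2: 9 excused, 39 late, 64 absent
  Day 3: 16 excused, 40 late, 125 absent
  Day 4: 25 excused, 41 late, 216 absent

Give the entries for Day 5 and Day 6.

Excused: perfect squares: 2², 3², 4², …, so 4, 9, 16, 25 → 36 → 49.
Late: +1 each step; 38, 39, 40, 41 → 42 → 43.
Absent: 27, 64, 125, 216 → 343 → 512 (perfect cubes: 3³, 4³, 5³, …).
So the next two rows are 36 excused, 42 late, 343 absent and 49 excused, 43 late, 512 absent.

36 excused, 42 late, 343 absent; 49 excused, 43 late, 512 absent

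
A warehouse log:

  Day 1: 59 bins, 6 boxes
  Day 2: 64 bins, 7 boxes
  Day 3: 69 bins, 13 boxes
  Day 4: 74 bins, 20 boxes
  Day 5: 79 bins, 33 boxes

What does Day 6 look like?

Bins goes 59, 64, 69, 74, 79 → 84 (+5 each step).
Boxes goes 6, 7, 13, 20, 33 → 53 (each term is the sum of the two before it).
So the next row is 84 bins, 53 boxes.

84 bins, 53 boxes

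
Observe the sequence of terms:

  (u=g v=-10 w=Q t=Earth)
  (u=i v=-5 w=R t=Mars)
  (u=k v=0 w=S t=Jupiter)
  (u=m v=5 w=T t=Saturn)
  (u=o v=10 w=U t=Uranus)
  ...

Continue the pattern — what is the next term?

U: g, i, k, m, o → q (letters move forward 2 places in the alphabet).
V: +5 each step, so -10, -5, 0, 5, 10 → 15.
W: letters move forward 1 place in the alphabet; Q, R, S, T, U → V.
T goes Earth, Mars, Jupiter, Saturn, Uranus → Neptune (runs through the planets Mercury→Neptune).
Putting it together: (u=q v=15 w=V t=Neptune).

(u=q v=15 w=V t=Neptune)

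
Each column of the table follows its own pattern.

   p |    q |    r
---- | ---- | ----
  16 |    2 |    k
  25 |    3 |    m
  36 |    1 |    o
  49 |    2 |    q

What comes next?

64  0  s

Column p: perfect squares: 4², 5², 6², …; 16, 25, 36, 49 → 64.
Column q — alternating steps +1, −2, +1, −2, …: 2, 3, 1, 2 → 0.
Column r — letters move forward 2 places in the alphabet: k, m, o, q → s.
Combining the parts gives 64  0  s.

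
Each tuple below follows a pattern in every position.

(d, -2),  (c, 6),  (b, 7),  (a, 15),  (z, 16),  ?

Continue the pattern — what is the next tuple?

(y, 24)

Letter — letters move back 1 place in the alphabet, wrapping A→Z: d, c, b, a, z → y.
For the second part, alternating steps +8, +1, +8, +1, …: -2, 6, 7, 15, 16 → 24.
So the next tuple is (y, 24).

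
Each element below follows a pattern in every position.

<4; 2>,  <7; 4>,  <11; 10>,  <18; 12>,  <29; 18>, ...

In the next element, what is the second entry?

20

First entry: 4, 7, 11, 18, 29 → 47 (each term is the sum of the two before it).
Second entry goes 2, 4, 10, 12, 18 → 20 (alternating steps +2, +6, +2, +6, …).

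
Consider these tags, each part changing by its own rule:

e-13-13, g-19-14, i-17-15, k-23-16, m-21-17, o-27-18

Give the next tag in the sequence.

Letter goes e, g, i, k, m, o → q (letters move forward 2 places in the alphabet).
For the second component, alternating steps +6, −2, +6, −2, …: 13, 19, 17, 23, 21, 27 → 25.
Third component: +1 each step, so 13, 14, 15, 16, 17, 18 → 19.
Combining the parts gives q-25-19.

q-25-19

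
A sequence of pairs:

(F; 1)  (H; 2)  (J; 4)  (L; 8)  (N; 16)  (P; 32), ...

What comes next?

(R; 64)

Letter: F, H, J, L, N, P → R (letters move forward 2 places in the alphabet).
For the second part, ×2 each step: 1, 2, 4, 8, 16, 32 → 64.
So the next pair is (R; 64).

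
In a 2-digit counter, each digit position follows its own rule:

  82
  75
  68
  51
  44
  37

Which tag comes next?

20

First digit goes 8, 7, 6, 5, 4, 3 → 2 (−1 each step, mod 10).
Second digit — +3 each step, mod 10: 2, 5, 8, 1, 4, 7 → 0.
So the next tag is 20.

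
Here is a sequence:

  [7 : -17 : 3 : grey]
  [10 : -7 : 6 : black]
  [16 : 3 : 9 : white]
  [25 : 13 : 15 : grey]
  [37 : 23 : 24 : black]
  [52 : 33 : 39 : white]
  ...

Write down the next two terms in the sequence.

First coordinate — differences are 3, 6, 9, … (increasing by 3 each time): 7, 10, 16, 25, 37, 52 → 70 → 91.
Second coordinate: -17, -7, 3, 13, 23, 33 → 43 → 53 (+10 each step).
Third coordinate — each term is the sum of the two before it: 3, 6, 9, 15, 24, 39 → 63 → 102.
Shade: grey, black, white, grey, black, white → grey → black (repeats grey → black → white).
So the next two terms are [70 : 43 : 63 : grey] and [91 : 53 : 102 : black].

[70 : 43 : 63 : grey], [91 : 53 : 102 : black]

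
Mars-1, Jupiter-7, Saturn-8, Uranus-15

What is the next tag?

Neptune-23

Planet: runs through the planets Mercury→Neptune, so Mars, Jupiter, Saturn, Uranus → Neptune.
For the second component, each term is the sum of the two before it: 1, 7, 8, 15 → 23.
Combining the parts gives Neptune-23.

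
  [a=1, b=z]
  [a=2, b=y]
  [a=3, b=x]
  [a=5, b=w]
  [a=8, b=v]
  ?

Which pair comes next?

A: each term is the sum of the two before it, so 1, 2, 3, 5, 8 → 13.
For the b, letters move back 1 place in the alphabet: z, y, x, w, v → u.
Putting it together: [a=13, b=u].

[a=13, b=u]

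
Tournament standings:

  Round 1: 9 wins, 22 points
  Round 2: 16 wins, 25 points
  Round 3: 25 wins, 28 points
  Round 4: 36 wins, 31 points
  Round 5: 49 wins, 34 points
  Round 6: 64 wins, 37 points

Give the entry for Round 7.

Wins goes 9, 16, 25, 36, 49, 64 → 81 (perfect squares: 3², 4², 5², …).
For the points, +3 each step: 22, 25, 28, 31, 34, 37 → 40.
Putting it together: 81 wins, 40 points.

81 wins, 40 points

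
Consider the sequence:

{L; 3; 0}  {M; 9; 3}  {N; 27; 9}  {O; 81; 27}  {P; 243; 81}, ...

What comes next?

For the letter, letters move forward 1 place in the alphabet: L, M, N, O, P → Q.
Second component — ×3 each step: 3, 9, 27, 81, 243 → 729.
Third component: 0, 3, 9, 27, 81 → 243 (always the previous value of the second component).
Combining the parts gives {Q; 729; 243}.

{Q; 729; 243}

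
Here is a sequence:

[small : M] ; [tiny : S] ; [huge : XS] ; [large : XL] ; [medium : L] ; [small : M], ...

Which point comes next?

First size: repeats small → tiny → huge → large → medium; small, tiny, huge, large, medium, small → tiny.
Second size: M, S, XS, XL, L, M → S (repeats M → S → XS → XL → L).
Combining the parts gives [tiny : S].

[tiny : S]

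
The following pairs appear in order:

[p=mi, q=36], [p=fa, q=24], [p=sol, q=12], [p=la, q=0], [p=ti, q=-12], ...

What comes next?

[p=do, q=-24]

P: mi, fa, sol, la, ti → do (runs through the solfège scale do→ti).
Q: −12 each step, so 36, 24, 12, 0, -12 → -24.
Putting it together: [p=do, q=-24].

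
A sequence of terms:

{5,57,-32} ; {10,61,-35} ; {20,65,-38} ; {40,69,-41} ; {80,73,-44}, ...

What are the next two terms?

{160,77,-47}, {320,81,-50}

First component — ×2 each step: 5, 10, 20, 40, 80 → 160 → 320.
For the second component, +4 each step: 57, 61, 65, 69, 73 → 77 → 81.
Third component: −3 each step; -32, -35, -38, -41, -44 → -47 → -50.
Putting the parts together: {160,77,-47} and then {320,81,-50}.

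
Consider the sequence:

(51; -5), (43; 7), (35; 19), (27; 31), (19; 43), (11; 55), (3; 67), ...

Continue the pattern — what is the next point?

(-5; 79)

First part: −8 each step; 51, 43, 35, 27, 19, 11, 3 → -5.
Second part: +12 each step, so -5, 7, 19, 31, 43, 55, 67 → 79.
Combining the parts gives (-5; 79).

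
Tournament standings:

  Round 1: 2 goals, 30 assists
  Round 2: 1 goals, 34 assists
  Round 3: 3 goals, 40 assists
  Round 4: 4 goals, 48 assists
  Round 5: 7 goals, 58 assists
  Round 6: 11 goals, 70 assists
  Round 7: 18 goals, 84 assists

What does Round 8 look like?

Goals: 2, 1, 3, 4, 7, 11, 18 → 29 (each term is the sum of the two before it).
Assists — differences are 4, 6, 8, … (increasing by 2 each time): 30, 34, 40, 48, 58, 70, 84 → 100.
So the next line is 29 goals, 100 assists.

29 goals, 100 assists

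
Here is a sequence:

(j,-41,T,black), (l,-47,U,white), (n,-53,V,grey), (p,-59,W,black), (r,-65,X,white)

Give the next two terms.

First letter: letters move forward 2 places in the alphabet; j, l, n, p, r → t → v.
Second entry goes -41, -47, -53, -59, -65 → -71 → -77 (−6 each step).
Second letter: letters move forward 1 place in the alphabet, so T, U, V, W, X → Y → Z.
Shade: repeats black → white → grey, so black, white, grey, black, white → grey → black.
So the next two terms are (t,-71,Y,grey) and (v,-77,Z,black).

(t,-71,Y,grey), (v,-77,Z,black)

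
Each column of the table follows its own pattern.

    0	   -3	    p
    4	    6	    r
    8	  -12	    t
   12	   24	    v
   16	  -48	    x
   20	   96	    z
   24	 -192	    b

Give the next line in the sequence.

First component goes 0, 4, 8, 12, 16, 20, 24 → 28 (+4 each step).
Second component goes -3, 6, -12, 24, -48, 96, -192 → 384 (×(-2) each step).
Letter: letters move forward 2 places in the alphabet, wrapping Z→A, so p, r, t, v, x, z, b → d.
Putting it together: 28  384  d.

28  384  d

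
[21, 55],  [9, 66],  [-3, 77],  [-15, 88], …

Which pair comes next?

[-27, 99]

First entry: −12 each step, so 21, 9, -3, -15 → -27.
Second entry: +11 each step, so 55, 66, 77, 88 → 99.
Putting it together: [-27, 99].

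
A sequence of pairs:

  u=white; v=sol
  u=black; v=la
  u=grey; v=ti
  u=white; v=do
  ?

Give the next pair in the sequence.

U goes white, black, grey, white → black (repeats white → black → grey).
V — runs through the solfège scale do→ti: sol, la, ti, do → re.
So the next pair is u=black; v=re.

u=black; v=re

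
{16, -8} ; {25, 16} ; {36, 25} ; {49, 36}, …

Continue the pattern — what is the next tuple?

{64, 49}

First part — perfect squares: 4², 5², 6², …: 16, 25, 36, 49 → 64.
Second part — always the previous value of the first part: -8, 16, 25, 36 → 49.
Combining the parts gives {64, 49}.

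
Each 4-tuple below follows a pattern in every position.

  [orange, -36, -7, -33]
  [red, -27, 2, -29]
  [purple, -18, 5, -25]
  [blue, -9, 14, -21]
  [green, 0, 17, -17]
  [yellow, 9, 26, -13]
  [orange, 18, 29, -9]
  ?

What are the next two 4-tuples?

Colour — repeats orange → red → purple → blue → green → yellow: orange, red, purple, blue, green, yellow, orange → red → purple.
Second component — +9 each step: -36, -27, -18, -9, 0, 9, 18 → 27 → 36.
Third component: -7, 2, 5, 14, 17, 26, 29 → 38 → 41 (alternating steps +9, +3, +9, +3, …).
Fourth component goes -33, -29, -25, -21, -17, -13, -9 → -5 → -1 (+4 each step).
So the next two 4-tuples are [red, 27, 38, -5] and [purple, 36, 41, -1].

[red, 27, 38, -5], [purple, 36, 41, -1]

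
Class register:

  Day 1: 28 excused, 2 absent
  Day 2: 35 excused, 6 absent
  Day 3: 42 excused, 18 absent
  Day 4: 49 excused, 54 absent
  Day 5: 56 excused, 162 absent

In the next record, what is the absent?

486

For the excused, +7 each step: 28, 35, 42, 49, 56 → 63.
Absent: 2, 6, 18, 54, 162 → 486 (×3 each step).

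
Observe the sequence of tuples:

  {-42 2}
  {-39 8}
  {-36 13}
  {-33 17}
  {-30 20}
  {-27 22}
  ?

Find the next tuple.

{-24 23}

First coordinate: +3 each step; -42, -39, -36, -33, -30, -27 → -24.
Second coordinate: differences are 6, 5, 4, … (decreasing by 1 each time), so 2, 8, 13, 17, 20, 22 → 23.
Putting it together: {-24 23}.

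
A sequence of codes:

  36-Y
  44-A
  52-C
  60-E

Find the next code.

First component: 36, 44, 52, 60 → 68 (+8 each step).
Letter: letters move forward 2 places in the alphabet, wrapping Z→A; Y, A, C, E → G.
Combining the parts gives 68-G.

68-G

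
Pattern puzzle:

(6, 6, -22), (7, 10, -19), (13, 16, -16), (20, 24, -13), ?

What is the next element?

First value — each term is the sum of the two before it: 6, 7, 13, 20 → 33.
Second value goes 6, 10, 16, 24 → 34 (differences are 4, 6, 8, … (increasing by 2 each time)).
Third value — +3 each step: -22, -19, -16, -13 → -10.
Combining the parts gives (33, 34, -10).

(33, 34, -10)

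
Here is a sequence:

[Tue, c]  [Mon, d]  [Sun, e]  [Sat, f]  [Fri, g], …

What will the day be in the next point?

Thu

Day — runs backward through the weekdays Mon→Sun: Tue, Mon, Sun, Sat, Fri → Thu.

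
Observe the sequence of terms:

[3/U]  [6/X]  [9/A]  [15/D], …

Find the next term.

First component — each term is the sum of the two before it: 3, 6, 9, 15 → 24.
For the letter, letters move forward 3 places in the alphabet, wrapping Z→A: U, X, A, D → G.
Putting it together: [24/G].

[24/G]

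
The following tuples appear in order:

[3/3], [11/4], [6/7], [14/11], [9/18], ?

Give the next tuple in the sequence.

[17/29]

First value goes 3, 11, 6, 14, 9 → 17 (alternating steps +8, −5, +8, −5, …).
Second value: 3, 4, 7, 11, 18 → 29 (each term is the sum of the two before it).
Putting it together: [17/29].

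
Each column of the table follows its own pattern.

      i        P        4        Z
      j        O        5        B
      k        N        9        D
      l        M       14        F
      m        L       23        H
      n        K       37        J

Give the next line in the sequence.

o  J  60  L

First letter — letters move forward 1 place in the alphabet: i, j, k, l, m, n → o.
For the second letter, letters move back 1 place in the alphabet: P, O, N, M, L, K → J.
Third component goes 4, 5, 9, 14, 23, 37 → 60 (each term is the sum of the two before it).
Third letter: Z, B, D, F, H, J → L (letters move forward 2 places in the alphabet, wrapping Z→A).
So the next line is o  J  60  L.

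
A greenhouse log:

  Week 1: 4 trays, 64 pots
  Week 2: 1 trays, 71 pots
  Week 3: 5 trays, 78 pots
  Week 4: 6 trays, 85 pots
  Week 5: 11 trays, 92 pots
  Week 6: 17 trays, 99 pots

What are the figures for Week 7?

28 trays, 106 pots

For the trays, each term is the sum of the two before it: 4, 1, 5, 6, 11, 17 → 28.
For the pots, +7 each step: 64, 71, 78, 85, 92, 99 → 106.
Combining the parts gives 28 trays, 106 pots.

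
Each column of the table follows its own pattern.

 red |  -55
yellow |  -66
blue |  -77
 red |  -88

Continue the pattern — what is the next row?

Colour: repeats red → yellow → blue, so red, yellow, blue, red → yellow.
Second component: −11 each step; -55, -66, -77, -88 → -99.
Combining the parts gives yellow  -99.

yellow  -99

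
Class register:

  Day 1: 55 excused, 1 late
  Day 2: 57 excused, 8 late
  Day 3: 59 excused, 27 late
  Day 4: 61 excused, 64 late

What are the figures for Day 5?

Excused — +2 each step: 55, 57, 59, 61 → 63.
Late goes 1, 8, 27, 64 → 125 (perfect cubes: 1³, 2³, 3³, …).
Putting it together: 63 excused, 125 late.

63 excused, 125 late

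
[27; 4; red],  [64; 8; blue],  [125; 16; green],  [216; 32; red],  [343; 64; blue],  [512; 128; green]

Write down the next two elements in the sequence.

[729; 256; red], [1000; 512; blue]

First value: perfect cubes: 3³, 4³, 5³, …; 27, 64, 125, 216, 343, 512 → 729 → 1000.
Second value: 4, 8, 16, 32, 64, 128 → 256 → 512 (×2 each step).
Colour: repeats red → blue → green, so red, blue, green, red, blue, green → red → blue.
So the next two elements are [729; 256; red] and [1000; 512; blue].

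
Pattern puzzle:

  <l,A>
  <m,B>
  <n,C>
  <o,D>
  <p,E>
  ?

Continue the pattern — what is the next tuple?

<q,F>

For the first letter, letters move forward 1 place in the alphabet: l, m, n, o, p → q.
Second letter: letters move forward 1 place in the alphabet, so A, B, C, D, E → F.
So the next tuple is <q,F>.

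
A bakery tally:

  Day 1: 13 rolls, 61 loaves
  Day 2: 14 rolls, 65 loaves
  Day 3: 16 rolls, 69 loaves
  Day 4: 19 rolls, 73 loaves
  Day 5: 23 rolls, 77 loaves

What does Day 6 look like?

28 rolls, 81 loaves

Rolls: 13, 14, 16, 19, 23 → 28 (differences are 1, 2, 3, … (increasing by 1 each time)).
Loaves: +4 each step; 61, 65, 69, 73, 77 → 81.
Combining the parts gives 28 rolls, 81 loaves.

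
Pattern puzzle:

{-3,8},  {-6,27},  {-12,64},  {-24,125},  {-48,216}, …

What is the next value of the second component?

343

Second component goes 8, 27, 64, 125, 216 → 343 (perfect cubes: 2³, 3³, 4³, …).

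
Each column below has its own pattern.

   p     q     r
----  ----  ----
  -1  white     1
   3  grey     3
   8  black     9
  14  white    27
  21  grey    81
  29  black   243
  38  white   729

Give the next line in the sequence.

For the column p, differences are 4, 5, 6, … (increasing by 1 each time): -1, 3, 8, 14, 21, 29, 38 → 48.
Column q: repeats white → grey → black; white, grey, black, white, grey, black, white → grey.
For the column r, ×3 each step: 1, 3, 9, 27, 81, 243, 729 → 2187.
Putting it together: 48  grey  2187.

48  grey  2187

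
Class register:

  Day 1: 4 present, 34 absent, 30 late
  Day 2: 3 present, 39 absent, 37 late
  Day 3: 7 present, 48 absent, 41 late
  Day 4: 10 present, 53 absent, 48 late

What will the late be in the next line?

52

Late — alternating steps +7, +4, +7, +4, …: 30, 37, 41, 48 → 52.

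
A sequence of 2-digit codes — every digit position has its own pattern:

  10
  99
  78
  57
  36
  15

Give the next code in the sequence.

94

First digit goes 1, 9, 7, 5, 3, 1 → 9 (−2 each step, mod 10).
Second digit — −1 each step, mod 10: 0, 9, 8, 7, 6, 5 → 4.
Combining the parts gives 94.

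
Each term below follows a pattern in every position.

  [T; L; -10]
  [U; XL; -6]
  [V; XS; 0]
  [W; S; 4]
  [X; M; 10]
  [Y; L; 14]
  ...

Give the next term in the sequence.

[Z; XL; 20]

Letter goes T, U, V, W, X, Y → Z (letters move forward 1 place in the alphabet).
Size goes L, XL, XS, S, M, L → XL (repeats L → XL → XS → S → M).
Third slot — alternating steps +4, +6, +4, +6, …: -10, -6, 0, 4, 10, 14 → 20.
So the next term is [Z; XL; 20].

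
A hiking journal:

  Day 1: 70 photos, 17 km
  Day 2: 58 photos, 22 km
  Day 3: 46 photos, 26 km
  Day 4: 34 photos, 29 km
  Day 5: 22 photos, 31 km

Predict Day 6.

10 photos, 32 km

Photos: −12 each step, so 70, 58, 46, 34, 22 → 10.
Km: 17, 22, 26, 29, 31 → 32 (differences are 5, 4, 3, … (decreasing by 1 each time)).
Putting it together: 10 photos, 32 km.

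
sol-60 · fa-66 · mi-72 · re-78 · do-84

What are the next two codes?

Note: sol, fa, mi, re, do → ti → la (runs backward through the solfège scale do→ti).
Second component — +6 each step: 60, 66, 72, 78, 84 → 90 → 96.
Putting the parts together: ti-90 and then la-96.

ti-90 then la-96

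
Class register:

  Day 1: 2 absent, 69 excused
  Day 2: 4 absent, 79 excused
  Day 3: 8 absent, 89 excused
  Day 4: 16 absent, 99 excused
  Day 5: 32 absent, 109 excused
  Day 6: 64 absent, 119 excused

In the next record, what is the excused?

129

Absent: 2, 4, 8, 16, 32, 64 → 128 (×2 each step).
Excused: +10 each step, so 69, 79, 89, 99, 109, 119 → 129.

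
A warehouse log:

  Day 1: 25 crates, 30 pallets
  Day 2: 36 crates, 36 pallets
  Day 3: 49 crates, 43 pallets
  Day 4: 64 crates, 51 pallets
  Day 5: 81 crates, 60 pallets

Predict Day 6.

100 crates, 70 pallets

Crates — perfect squares: 5², 6², 7², …: 25, 36, 49, 64, 81 → 100.
Pallets: differences are 6, 7, 8, … (increasing by 1 each time); 30, 36, 43, 51, 60 → 70.
So the next record is 100 crates, 70 pallets.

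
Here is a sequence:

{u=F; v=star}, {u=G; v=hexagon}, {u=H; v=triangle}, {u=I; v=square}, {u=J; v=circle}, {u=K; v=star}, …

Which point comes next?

{u=L; v=hexagon}

U goes F, G, H, I, J, K → L (letters move forward 1 place in the alphabet).
For the v, repeats star → hexagon → triangle → square → circle: star, hexagon, triangle, square, circle, star → hexagon.
So the next point is {u=L; v=hexagon}.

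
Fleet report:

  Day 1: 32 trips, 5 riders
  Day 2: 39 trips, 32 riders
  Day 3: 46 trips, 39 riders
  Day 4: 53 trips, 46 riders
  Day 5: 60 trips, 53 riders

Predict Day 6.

67 trips, 60 riders

Trips: 32, 39, 46, 53, 60 → 67 (+7 each step).
For the riders, always the previous value of the trips: 5, 32, 39, 46, 53 → 60.
So the next line is 67 trips, 60 riders.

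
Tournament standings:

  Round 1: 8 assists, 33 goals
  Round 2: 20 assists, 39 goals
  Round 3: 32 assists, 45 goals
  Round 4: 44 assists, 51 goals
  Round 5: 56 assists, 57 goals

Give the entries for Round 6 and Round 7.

68 assists, 63 goals; 80 assists, 69 goals

Assists — +12 each step: 8, 20, 32, 44, 56 → 68 → 80.
Goals: +6 each step, so 33, 39, 45, 51, 57 → 63 → 69.
So the next two lines are 68 assists, 63 goals and 80 assists, 69 goals.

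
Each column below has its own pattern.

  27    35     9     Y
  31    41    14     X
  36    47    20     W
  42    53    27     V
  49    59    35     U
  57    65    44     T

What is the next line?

66  71  54  S

First component — differences are 4, 5, 6, … (increasing by 1 each time): 27, 31, 36, 42, 49, 57 → 66.
Second component — +6 each step: 35, 41, 47, 53, 59, 65 → 71.
Third component: differences are 5, 6, 7, … (increasing by 1 each time), so 9, 14, 20, 27, 35, 44 → 54.
For the letter, letters move back 1 place in the alphabet: Y, X, W, V, U, T → S.
Putting it together: 66  71  54  S.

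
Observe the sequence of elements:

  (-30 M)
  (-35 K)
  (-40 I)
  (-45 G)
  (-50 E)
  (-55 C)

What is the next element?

First slot: −5 each step, so -30, -35, -40, -45, -50, -55 → -60.
Letter goes M, K, I, G, E, C → A (letters move back 2 places in the alphabet).
Combining the parts gives (-60 A).

(-60 A)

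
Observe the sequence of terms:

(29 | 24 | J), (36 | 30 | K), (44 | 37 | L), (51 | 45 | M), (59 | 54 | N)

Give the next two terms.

First slot goes 29, 36, 44, 51, 59 → 66 → 74 (alternating steps +7, +8, +7, +8, …).
For the second slot, differences are 6, 7, 8, … (increasing by 1 each time): 24, 30, 37, 45, 54 → 64 → 75.
For the letter, letters move forward 1 place in the alphabet: J, K, L, M, N → O → P.
Putting the parts together: (66 | 64 | O) and then (74 | 75 | P).

(66 | 64 | O), (74 | 75 | P)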